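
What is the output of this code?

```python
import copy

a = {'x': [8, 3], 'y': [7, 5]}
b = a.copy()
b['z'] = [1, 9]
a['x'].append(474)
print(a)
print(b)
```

Key concept: shallow copy of dict with mutable values.
Step by step:
`a = {'x': [8, 3], 'y': [7, 5]}` → a = {'x': [8, 3], 'y': [7, 5]}
`b = a.copy()` → b = {'x': [8, 3], 'y': [7, 5]}
`b['z'] = [1, 9]` → b = {'x': [8, 3], 'y': [7, 5], 'z': [1, 9]}
`a['x'].append(474)` → a = {'x': [8, 3, 474], 'y': [7, 5]}; b = {'x': [8, 3, 474], 'y': [7, 5], 'z': [1, 9]}
`print(a)` → prints {'x': [8, 3, 474], 'y': [7, 5]}
`print(b)` → prints {'x': [8, 3, 474], 'y': [7, 5], 'z': [1, 9]}

Answer:
{'x': [8, 3, 474], 'y': [7, 5]}
{'x': [8, 3, 474], 'y': [7, 5], 'z': [1, 9]}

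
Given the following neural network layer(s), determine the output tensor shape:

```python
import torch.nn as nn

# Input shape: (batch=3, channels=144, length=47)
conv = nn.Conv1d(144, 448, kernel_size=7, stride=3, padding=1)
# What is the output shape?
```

Input: (3, 144, 47) -> Output: (3, 448, 15)

Answer: (3, 448, 15)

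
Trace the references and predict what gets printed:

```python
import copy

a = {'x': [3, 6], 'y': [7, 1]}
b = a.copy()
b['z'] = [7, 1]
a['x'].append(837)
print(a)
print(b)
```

Key concept: shallow copy of dict with mutable values.
Step by step:
`a = {'x': [3, 6], 'y': [7, 1]}` → a = {'x': [3, 6], 'y': [7, 1]}
`b = a.copy()` → b = {'x': [3, 6], 'y': [7, 1]}
`b['z'] = [7, 1]` → b = {'x': [3, 6], 'y': [7, 1], 'z': [7, 1]}
`a['x'].append(837)` → a = {'x': [3, 6, 837], 'y': [7, 1]}; b = {'x': [3, 6, 837], 'y': [7, 1], 'z': [7, 1]}
`print(a)` → prints {'x': [3, 6, 837], 'y': [7, 1]}
`print(b)` → prints {'x': [3, 6, 837], 'y': [7, 1], 'z': [7, 1]}

Answer:
{'x': [3, 6, 837], 'y': [7, 1]}
{'x': [3, 6, 837], 'y': [7, 1], 'z': [7, 1]}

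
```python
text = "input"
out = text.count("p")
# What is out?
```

Trace:
`text = "input"` → text = 'input'
`out = text.count("p")` → out = 1
So out = 1

Answer: 1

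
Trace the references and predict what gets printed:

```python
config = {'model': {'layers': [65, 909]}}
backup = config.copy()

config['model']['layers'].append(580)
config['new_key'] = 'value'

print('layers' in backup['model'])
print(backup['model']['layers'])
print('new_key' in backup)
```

Key concept: shallow copy gotcha with nested dict.
Step by step:
`config = {'model': {'layers': [65, 909]}}` → config = {'model': {'layers': [65, 909]}}
`backup = config.copy()` → backup = {'model': {'layers': [65, 909]}}
`config['model']['layers'].append(580)` → config = {'model': {'layers': [65, 909, 580]}}; backup = {'model': {'layers': [65, 909, 580]}}
`config['new_key'] = 'value'` → config = {'model': {'layers': [65, 909, 580]}, 'new_key': 'value'}
`print('layers' in backup['model'])` → prints True
`print(backup['model']['layers'])` → prints [65, 909, 580]
`print('new_key' in backup)` → prints False

Answer:
True
[65, 909, 580]
False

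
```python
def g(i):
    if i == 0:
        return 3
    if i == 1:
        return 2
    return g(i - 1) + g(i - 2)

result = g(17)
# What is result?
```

Build up from base cases: g(0)=3, g(1)=2, g(2)=5, g(3)=7, g(4)=12, g(5)=19, g(6)=31, ..., g(17)=6155

Answer: 6155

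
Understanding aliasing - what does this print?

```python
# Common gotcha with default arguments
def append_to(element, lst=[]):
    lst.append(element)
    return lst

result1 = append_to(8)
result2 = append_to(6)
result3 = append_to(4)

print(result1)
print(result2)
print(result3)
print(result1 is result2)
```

Key concept: mutable default argument gotcha.
Step by step:
`result1 = append_to(8)` → result1 = [8]
`result2 = append_to(6)` → result1 = [8, 6] (same object as result2); result2 = [8, 6] (same object as result1)
`result3 = append_to(4)` → result1 = [8, 6, 4] (same object as result2, result3); result2 = [8, 6, 4] (same object as result1, result3); result3 = [8, 6, 4] (same object as result1, result2)
`print(result1)` → prints [8, 6, 4]
`print(result2)` → prints [8, 6, 4]
`print(result3)` → prints [8, 6, 4]
`print(result1 is result2)` → prints True

Answer:
[8, 6, 4]
[8, 6, 4]
[8, 6, 4]
True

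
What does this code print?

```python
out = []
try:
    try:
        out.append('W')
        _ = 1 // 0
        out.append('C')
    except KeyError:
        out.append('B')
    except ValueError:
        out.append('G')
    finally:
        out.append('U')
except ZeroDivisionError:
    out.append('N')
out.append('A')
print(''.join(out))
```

Execution trace: 'W' (inner try body) → 'U' (inner finally) → 'N' (outer except ZeroDivisionError) → 'A' (after the try/except). Output: WUNA

Answer: WUNA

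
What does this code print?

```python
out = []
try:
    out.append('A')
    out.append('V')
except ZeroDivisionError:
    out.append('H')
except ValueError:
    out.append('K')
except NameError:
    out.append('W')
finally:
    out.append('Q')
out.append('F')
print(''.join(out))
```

Execution trace: 'A' (try body) → 'V' (try body, no exception) → 'Q' (finally) → 'F' (after the try/except). Output: AVQF

Answer: AVQF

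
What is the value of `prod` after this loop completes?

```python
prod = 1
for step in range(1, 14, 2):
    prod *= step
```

Product of 1, 3, 5, ... up to 13
`prod` takes the values: 1 → 3 → 15 → 105 → 945 → 10395 → 135135

Answer: 135135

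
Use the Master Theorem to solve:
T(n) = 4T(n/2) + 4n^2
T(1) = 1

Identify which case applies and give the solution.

a=4, b=2, f(n)=4n^2. log_2(4) = 2. Since c=2 = 2, Case 2 applies: T(n) = Θ(n^log_b(a) · log n) = O(n^2 log n).

Answer: O(n^2 log n) - Case 2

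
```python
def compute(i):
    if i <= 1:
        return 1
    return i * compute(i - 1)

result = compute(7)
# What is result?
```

compute(7) = 7 * 6 * 5 * 4 * 3 * 2 * 1 = 5040

Answer: 5040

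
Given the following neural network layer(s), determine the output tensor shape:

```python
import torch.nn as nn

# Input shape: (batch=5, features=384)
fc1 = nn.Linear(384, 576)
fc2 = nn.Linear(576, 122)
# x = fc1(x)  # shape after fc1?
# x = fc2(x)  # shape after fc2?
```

Input: (5, 384) -> after fc1: (5, 576) -> Output: (5, 122)

Answer: (5, 122)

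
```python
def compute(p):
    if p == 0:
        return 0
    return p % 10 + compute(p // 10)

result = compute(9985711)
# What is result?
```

Sum of digits of 9985711: 1 + 1 + 7 + 5 + 8 + 9 + 9 = 40

Answer: 40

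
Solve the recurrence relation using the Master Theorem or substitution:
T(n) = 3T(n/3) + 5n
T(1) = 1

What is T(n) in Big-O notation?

By Master Theorem: a=3, b=3, f(n)=5n. Since log_3(3) = 1 and f(n) = Θ(n^1), Case 2 applies. T(n) = O(n log n).

Answer: O(n log n)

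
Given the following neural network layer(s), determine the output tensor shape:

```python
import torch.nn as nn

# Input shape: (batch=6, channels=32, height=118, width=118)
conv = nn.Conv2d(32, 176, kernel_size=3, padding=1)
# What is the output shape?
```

Input: (6, 32, 118, 118) -> Output: (6, 176, 118, 118)

Answer: (6, 176, 118, 118)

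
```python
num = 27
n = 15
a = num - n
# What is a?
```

Trace:
`num = 27` → num = 27
`n = 15` → n = 15
`a = num - n` → a = 12
So a = 12

Answer: 12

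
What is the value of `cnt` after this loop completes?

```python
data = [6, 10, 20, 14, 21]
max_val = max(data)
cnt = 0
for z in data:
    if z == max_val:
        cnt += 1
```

Count of max value 21 in [6, 10, 20, 14, 21]
`cnt` takes the values: 0 → 1

Answer: 1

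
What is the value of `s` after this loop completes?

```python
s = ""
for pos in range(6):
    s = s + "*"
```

Repeat '*' 6 times
`s` takes the values: "" → "*" → "**" → "***" → "****" → "*****" → "******"

Answer: "******"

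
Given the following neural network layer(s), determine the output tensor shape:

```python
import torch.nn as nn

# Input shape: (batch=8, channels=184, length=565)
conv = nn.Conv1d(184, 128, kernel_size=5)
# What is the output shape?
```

Input: (8, 184, 565) -> Output: (8, 128, 561)

Answer: (8, 128, 561)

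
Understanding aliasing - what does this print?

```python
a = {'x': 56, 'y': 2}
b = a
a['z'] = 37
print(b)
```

Key concept: dict aliasing.
Step by step:
`a = {'x': 56, 'y': 2}` → a = {'x': 56, 'y': 2}
`b = a` → b = {'x': 56, 'y': 2} (same object as a)
`a['z'] = 37` → a = {'x': 56, 'y': 2, 'z': 37} (same object as b); b = {'x': 56, 'y': 2, 'z': 37} (same object as a)
`print(b)` → prints {'x': 56, 'y': 2, 'z': 37}

Answer: {'x': 56, 'y': 2, 'z': 37}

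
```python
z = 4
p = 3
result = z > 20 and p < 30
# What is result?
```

Trace:
`z = 4` → z = 4
`p = 3` → p = 3
`result = z > 20 and p < 30` → result = False
So result = False

Answer: False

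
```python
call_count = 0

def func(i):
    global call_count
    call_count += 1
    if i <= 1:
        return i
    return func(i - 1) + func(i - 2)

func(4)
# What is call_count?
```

Calls(i) = 1 + Calls(i-1) + Calls(i-2); Calls(0)=Calls(1)=1. For i=4 this gives 9.

Answer: 9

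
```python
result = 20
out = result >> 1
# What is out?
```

Trace:
`result = 20` → result = 20
`out = result >> 1` → out = 10
So out = 10

Answer: 10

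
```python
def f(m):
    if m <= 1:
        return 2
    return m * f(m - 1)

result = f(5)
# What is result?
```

f(5) = 5 * 4 * 3 * 2 * 2 = 240

Answer: 240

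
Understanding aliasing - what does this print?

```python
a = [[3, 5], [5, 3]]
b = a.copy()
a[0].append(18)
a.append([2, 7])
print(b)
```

Key concept: shallow copy with nested lists.
Step by step:
`a = [[3, 5], [5, 3]]` → a = [[3, 5], [5, 3]]
`b = a.copy()` → b = [[3, 5], [5, 3]]
`a[0].append(18)` → a = [[3, 5, 18], [5, 3]]; b = [[3, 5, 18], [5, 3]]
`a.append([2, 7])` → a = [[3, 5, 18], [5, 3], [2, 7]]
`print(b)` → prints [[3, 5, 18], [5, 3]]

Answer: [[3, 5, 18], [5, 3]]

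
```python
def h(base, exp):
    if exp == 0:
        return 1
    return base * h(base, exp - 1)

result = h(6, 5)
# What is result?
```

h(6, 5) = 6 * 6 * 6 * 6 * 6 = 7776

Answer: 7776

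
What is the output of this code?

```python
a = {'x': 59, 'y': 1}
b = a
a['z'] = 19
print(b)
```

Key concept: dict aliasing.
Step by step:
`a = {'x': 59, 'y': 1}` → a = {'x': 59, 'y': 1}
`b = a` → b = {'x': 59, 'y': 1} (same object as a)
`a['z'] = 19` → a = {'x': 59, 'y': 1, 'z': 19} (same object as b); b = {'x': 59, 'y': 1, 'z': 19} (same object as a)
`print(b)` → prints {'x': 59, 'y': 1, 'z': 19}

Answer: {'x': 59, 'y': 1, 'z': 19}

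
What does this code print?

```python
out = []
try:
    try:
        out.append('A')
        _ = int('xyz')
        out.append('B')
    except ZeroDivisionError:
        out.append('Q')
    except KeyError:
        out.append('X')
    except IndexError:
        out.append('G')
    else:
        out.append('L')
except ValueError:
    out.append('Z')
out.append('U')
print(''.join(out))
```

Execution trace: 'A' (try body) → 'Z' (outer except ValueError) → 'U' (after the try/except). Output: AZU

Answer: AZU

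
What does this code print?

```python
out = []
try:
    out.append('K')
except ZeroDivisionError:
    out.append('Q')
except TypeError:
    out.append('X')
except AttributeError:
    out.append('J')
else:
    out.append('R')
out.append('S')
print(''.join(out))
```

Execution trace: 'K' (try body, no exception) → 'R' (else) → 'S' (after the try/except). Output: KRS

Answer: KRS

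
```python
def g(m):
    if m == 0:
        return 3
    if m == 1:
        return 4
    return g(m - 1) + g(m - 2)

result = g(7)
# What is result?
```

Build up from base cases: g(0)=3, g(1)=4, g(2)=7, g(3)=11, g(4)=18, g(5)=29, g(6)=47, ..., g(7)=76

Answer: 76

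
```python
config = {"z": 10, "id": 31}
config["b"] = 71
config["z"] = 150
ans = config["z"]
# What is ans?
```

Trace:
`config = {"z": 10, "id": 31}` → config = {'z': 10, 'id': 31}
`config["b"] = 71` → config = {'z': 10, 'id': 31, 'b': 71}
`config["z"] = 150` → config = {'z': 150, 'id': 31, 'b': 71}
`ans = config["z"]` → ans = 150
So ans = 150

Answer: 150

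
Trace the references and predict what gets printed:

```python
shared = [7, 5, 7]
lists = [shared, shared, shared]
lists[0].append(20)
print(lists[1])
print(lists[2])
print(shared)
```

Key concept: list of same reference.
Step by step:
`shared = [7, 5, 7]` → shared = [7, 5, 7]
`lists = [shared, shared, shared]` → lists = [[7, 5, 7], [7, 5, 7], [7, 5, 7]]
`lists[0].append(20)` → shared = [7, 5, 7, 20]; lists = [[7, 5, 7, 20], [7, 5, 7, 20], [7, 5, 7, 20]]
`print(lists[1])` → prints [7, 5, 7, 20]
`print(lists[2])` → prints [7, 5, 7, 20]
`print(shared)` → prints [7, 5, 7, 20]

Answer:
[7, 5, 7, 20]
[7, 5, 7, 20]
[7, 5, 7, 20]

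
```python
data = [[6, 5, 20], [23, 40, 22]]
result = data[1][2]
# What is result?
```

Trace:
`data = [[6, 5, 20], [23, 40, 22]]` → data = [[6, 5, 20], [23, 40, 22]]
`result = data[1][2]` → result = 22
So result = 22

Answer: 22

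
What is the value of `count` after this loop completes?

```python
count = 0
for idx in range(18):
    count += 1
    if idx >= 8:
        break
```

Loop breaks when idx reaches 8, count is 9
`count` takes the values: 0 → 1 → 2 → 3 → 4 → 5 → 6 → 7 → 8 → 9

Answer: 9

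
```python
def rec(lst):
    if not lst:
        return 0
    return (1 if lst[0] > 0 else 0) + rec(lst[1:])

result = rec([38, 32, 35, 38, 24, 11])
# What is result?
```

Count of positive elements in [38, 32, 35, 38, 24, 11] = 6

Answer: 6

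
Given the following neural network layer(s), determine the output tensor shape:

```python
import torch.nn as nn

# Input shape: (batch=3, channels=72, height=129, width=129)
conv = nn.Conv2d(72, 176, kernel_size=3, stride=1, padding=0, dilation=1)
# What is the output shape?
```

Input: (3, 72, 129, 129) -> Output: (3, 176, 127, 127)

Answer: (3, 176, 127, 127)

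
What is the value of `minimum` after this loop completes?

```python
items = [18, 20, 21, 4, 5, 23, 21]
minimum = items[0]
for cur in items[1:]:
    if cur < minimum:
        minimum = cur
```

Minimum of [18, 20, 21, 4, 5, 23, 21]
`minimum` takes the values: 18 → 4

Answer: 4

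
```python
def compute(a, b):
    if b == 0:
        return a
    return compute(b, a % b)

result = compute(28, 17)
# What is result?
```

compute(28, 17) -> compute(17, 11) -> compute(11, 6) -> compute(6, 5) -> compute(5, 1) -> compute(1, 0) -> 1

Answer: 1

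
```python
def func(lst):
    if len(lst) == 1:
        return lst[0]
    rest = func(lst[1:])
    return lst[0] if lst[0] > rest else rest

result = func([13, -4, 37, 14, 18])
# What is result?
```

Recursive max over [13, -4, 37, 14, 18] = 37

Answer: 37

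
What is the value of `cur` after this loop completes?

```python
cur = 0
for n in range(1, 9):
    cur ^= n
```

XOR of 1 to 8
`cur` takes the values: 0 → 1 → 3 → 0 → 4 → 1 → 7 → 0 → 8

Answer: 8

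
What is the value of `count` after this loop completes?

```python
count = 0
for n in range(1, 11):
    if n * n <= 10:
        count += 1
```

Count numbers where n² ≤ 10
`count` takes the values: 0 → 1 → 2 → 3

Answer: 3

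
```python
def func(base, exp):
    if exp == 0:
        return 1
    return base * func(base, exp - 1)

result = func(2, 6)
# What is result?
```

func(2, 6) = 2 * 2 * 2 * 2 * 2 * 2 = 64

Answer: 64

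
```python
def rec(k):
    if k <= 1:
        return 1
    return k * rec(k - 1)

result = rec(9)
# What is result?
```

rec(9) = 9 * 8 * 7 * 6 * 5 * 4 * 3 * 2 * 1 = 362880

Answer: 362880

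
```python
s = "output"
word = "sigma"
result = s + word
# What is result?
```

Trace:
`s = "output"` → s = 'output'
`word = "sigma"` → word = 'sigma'
`result = s + word` → result = 'outputsigma'
So result = 'outputsigma'

Answer: 'outputsigma'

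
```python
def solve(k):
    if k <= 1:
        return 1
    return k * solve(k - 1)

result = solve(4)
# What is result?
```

solve(4) = 4 * 3 * 2 * 1 = 24

Answer: 24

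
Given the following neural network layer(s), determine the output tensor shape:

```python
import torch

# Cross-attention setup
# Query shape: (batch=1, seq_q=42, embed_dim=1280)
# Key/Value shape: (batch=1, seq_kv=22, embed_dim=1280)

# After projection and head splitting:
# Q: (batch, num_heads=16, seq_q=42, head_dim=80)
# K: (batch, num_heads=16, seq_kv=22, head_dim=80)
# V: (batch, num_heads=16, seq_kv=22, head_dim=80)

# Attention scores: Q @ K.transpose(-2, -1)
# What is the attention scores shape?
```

Input: (1, 42, 1280) -> Output: (1, 16, 42, 22)

Answer: (1, 16, 42, 22)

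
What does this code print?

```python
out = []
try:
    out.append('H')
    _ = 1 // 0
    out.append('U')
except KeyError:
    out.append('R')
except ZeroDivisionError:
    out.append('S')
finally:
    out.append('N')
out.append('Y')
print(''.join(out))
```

Execution trace: 'H' (try body) → 'S' (except ZeroDivisionError) → 'N' (finally) → 'Y' (after the try/except). Output: HSNY

Answer: HSNY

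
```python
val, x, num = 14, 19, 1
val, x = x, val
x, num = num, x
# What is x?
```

Trace:
`val, x, num = 14, 19, 1` → val = 14; x = 19; num = 1
`val, x = x, val` → val = 19; x = 14
`x, num = num, x` → x = 1; num = 14
So x = 1

Answer: 1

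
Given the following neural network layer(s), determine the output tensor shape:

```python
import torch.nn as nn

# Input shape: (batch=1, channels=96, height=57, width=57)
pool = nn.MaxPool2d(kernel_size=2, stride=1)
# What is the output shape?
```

Input: (1, 96, 57, 57) -> Output: (1, 96, 56, 56)

Answer: (1, 96, 56, 56)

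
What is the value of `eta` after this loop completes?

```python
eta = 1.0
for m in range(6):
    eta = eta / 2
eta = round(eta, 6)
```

Halving LR 6 times: 1 / 2^6
`eta` takes the values: 1.0 → 0.5 → 0.25 → 0.125 → 0.0625 → 0.03125 → 0.015625

Answer: 0.015625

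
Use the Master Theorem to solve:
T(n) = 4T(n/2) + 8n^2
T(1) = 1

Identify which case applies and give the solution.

a=4, b=2, f(n)=8n^2. log_2(4) = 2. Since c=2 = 2, Case 2 applies: T(n) = Θ(n^log_b(a) · log n) = O(n^2 log n).

Answer: O(n^2 log n) - Case 2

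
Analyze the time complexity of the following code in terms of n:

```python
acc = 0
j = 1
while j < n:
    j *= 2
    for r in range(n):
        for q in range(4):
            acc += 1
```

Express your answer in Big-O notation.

Each loop level contributes: log n × n × 1. Multiplying the contributions gives O(n log n).

Answer: O(n log n)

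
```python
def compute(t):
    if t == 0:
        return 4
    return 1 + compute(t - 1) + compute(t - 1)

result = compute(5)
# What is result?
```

compute(t) = 1 + 2·compute(t-1), compute(0)=4. Closed form: (4+1)·2^5 - 1 = 159.

Answer: 159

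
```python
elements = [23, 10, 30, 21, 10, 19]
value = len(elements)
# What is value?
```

Trace:
`elements = [23, 10, 30, 21, 10, 19]` → elements = [23, 10, 30, 21, 10, 19]
`value = len(elements)` → value = 6
So value = 6

Answer: 6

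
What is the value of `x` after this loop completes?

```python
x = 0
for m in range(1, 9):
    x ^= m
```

XOR of 1 to 8
`x` takes the values: 0 → 1 → 3 → 0 → 4 → 1 → 7 → 0 → 8

Answer: 8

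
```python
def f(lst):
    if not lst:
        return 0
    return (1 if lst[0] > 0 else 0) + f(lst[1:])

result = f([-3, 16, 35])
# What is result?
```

Count of positive elements in [-3, 16, 35] = 2

Answer: 2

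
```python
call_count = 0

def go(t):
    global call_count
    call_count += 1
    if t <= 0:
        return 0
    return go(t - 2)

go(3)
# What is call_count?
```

Linear recursion stepping by 2: 3 calls from t=3 down to ≤0.

Answer: 3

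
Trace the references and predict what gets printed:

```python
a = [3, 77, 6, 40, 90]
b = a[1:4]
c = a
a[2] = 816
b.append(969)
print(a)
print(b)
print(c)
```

Key concept: slice vs alias.
Step by step:
`a = [3, 77, 6, 40, 90]` → a = [3, 77, 6, 40, 90]
`b = a[1:4]` → b = [77, 6, 40]
`c = a` → c = [3, 77, 6, 40, 90] (same object as a)
`a[2] = 816` → a = [3, 77, 816, 40, 90] (same object as c); c = [3, 77, 816, 40, 90] (same object as a)
`b.append(969)` → b = [77, 6, 40, 969]
`print(a)` → prints [3, 77, 816, 40, 90]
`print(b)` → prints [77, 6, 40, 969]
`print(c)` → prints [3, 77, 816, 40, 90]

Answer:
[3, 77, 816, 40, 90]
[77, 6, 40, 969]
[3, 77, 816, 40, 90]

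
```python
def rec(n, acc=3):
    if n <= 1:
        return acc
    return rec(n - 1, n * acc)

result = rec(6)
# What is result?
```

Accumulator trace (n, acc): (6, 3) -> (5, 18) -> (4, 90) -> (3, 360) -> (2, 1080) -> (1, 2160) -> return 2160

Answer: 2160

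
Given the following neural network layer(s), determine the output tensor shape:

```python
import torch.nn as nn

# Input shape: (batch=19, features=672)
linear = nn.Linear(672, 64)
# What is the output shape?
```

Input: (19, 672) -> Output: (19, 64)

Answer: (19, 64)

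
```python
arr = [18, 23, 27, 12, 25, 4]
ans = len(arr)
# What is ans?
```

Trace:
`arr = [18, 23, 27, 12, 25, 4]` → arr = [18, 23, 27, 12, 25, 4]
`ans = len(arr)` → ans = 6
So ans = 6

Answer: 6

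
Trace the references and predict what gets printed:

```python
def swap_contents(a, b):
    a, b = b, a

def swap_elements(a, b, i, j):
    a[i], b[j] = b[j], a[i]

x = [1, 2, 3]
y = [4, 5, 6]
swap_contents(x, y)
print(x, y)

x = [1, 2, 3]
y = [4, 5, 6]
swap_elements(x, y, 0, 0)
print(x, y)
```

Key concept: parameter rebinding vs mutation.
Step by step:
`x = [1, 2, 3]` → x = [1, 2, 3]
`y = [4, 5, 6]` → y = [4, 5, 6]
`swap_contents(x, y)` → no visible change to tracked variables
`print(x, y)` → prints [1, 2, 3] [4, 5, 6]
`x = [1, 2, 3]` → x = [1, 2, 3]
`y = [4, 5, 6]` → y = [4, 5, 6]
`swap_elements(x, y, 0, 0)` → x = [4, 2, 3]; y = [1, 5, 6]
`print(x, y)` → prints [4, 2, 3] [1, 5, 6]

Answer:
[1, 2, 3] [4, 5, 6]
[4, 2, 3] [1, 5, 6]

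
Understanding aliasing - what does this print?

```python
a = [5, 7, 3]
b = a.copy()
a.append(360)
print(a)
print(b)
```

Key concept: list.copy() creates independent copy.
Step by step:
`a = [5, 7, 3]` → a = [5, 7, 3]
`b = a.copy()` → b = [5, 7, 3]
`a.append(360)` → a = [5, 7, 3, 360]
`print(a)` → prints [5, 7, 3, 360]
`print(b)` → prints [5, 7, 3]

Answer:
[5, 7, 3, 360]
[5, 7, 3]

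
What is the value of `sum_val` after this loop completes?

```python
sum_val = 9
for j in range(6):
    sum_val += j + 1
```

Start at 9, add 1 to 6 = 30
`sum_val` takes the values: 9 → 10 → 12 → 15 → 19 → 24 → 30

Answer: 30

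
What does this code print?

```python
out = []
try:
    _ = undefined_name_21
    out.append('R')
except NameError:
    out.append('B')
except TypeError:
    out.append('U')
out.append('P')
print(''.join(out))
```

Execution trace: 'B' (except NameError) → 'P' (after the try/except). Output: BP

Answer: BP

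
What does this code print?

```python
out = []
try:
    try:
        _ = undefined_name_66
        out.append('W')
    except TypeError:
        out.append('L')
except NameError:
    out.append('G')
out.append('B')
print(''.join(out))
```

Execution trace: 'G' (outer except NameError) → 'B' (after the try/except). Output: GB

Answer: GB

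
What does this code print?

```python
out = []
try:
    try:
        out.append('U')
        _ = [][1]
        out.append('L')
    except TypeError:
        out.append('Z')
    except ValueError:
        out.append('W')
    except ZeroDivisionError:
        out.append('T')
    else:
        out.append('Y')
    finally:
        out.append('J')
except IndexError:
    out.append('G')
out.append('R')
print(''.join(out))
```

Execution trace: 'U' (try body) → 'J' (finally) → 'G' (outer except IndexError) → 'R' (after the try/except). Output: UJGR

Answer: UJGR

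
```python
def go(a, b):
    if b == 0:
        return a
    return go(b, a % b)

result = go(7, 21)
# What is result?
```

go(7, 21) -> go(21, 7) -> go(7, 0) -> 7

Answer: 7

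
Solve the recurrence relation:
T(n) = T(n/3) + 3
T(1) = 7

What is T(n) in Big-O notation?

Each step divides n by 3 and adds 3. After log_3(n) steps we reach T(1)=7. So T(n) = 3·log_3(n) + 7 = O(log n).

Answer: O(log n)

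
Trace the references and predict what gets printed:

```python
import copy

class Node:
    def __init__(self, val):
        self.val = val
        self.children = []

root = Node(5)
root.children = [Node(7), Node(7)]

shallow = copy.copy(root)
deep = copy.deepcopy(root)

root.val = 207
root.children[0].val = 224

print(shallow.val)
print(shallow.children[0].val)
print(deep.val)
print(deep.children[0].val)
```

Key concept: deep copy with custom objects.
Step by step:
`root = Node(5)` → root = Node(val=5, children=[])
`root.children = [Node(7), Node(7)]` → root = Node(val=5, children=[Node(val=7, children=[]), Node(val=7, children=[])])
`shallow = copy.copy(root)` → shallow = Node(val=5, children=[Node(val=7, children=[]), Node(val=7, children=[])])
`deep = copy.deepcopy(root)` → deep = Node(val=5, children=[Node(val=7, children=[]), Node(val=7, children=[])])
`root.val = 207` → root = Node(val=207, children=[Node(val=7, children=[]), Node(val=7, children=[])])
`root.children[0].val = 224` → root = Node(val=207, children=[Node(val=224, children=[]), Node(val=7, children=[])]); shallow = Node(val=5, children=[Node(val=224, children=[]), Node(val=7, children=[])])
`print(shallow.val)` → prints 5
`print(shallow.children[0].val)` → prints 224
`print(deep.val)` → prints 5
`print(deep.children[0].val)` → prints 7

Answer:
5
224
5
7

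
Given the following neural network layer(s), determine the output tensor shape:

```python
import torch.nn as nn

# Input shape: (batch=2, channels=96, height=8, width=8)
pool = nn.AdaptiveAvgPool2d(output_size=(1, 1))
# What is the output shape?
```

Input: (2, 96, 8, 8) -> Output: (2, 96, 1, 1)

Answer: (2, 96, 1, 1)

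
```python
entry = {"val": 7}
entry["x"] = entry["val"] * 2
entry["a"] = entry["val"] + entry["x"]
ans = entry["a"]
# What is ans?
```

Trace:
`entry = {"val": 7}` → entry = {'val': 7}
`entry["x"] = entry["val"] * 2` → entry = {'val': 7, 'x': 14}
`entry["a"] = entry["val"] + entry["x"]` → entry = {'val': 7, 'x': 14, 'a': 21}
`ans = entry["a"]` → ans = 21
So ans = 21

Answer: 21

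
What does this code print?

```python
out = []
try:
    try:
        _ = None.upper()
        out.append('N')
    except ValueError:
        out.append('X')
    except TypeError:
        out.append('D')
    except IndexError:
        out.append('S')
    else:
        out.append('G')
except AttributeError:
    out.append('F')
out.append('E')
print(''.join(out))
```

Execution trace: 'F' (outer except AttributeError) → 'E' (after the try/except). Output: FE

Answer: FE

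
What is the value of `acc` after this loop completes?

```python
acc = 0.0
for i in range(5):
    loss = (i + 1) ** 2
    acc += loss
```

Sum of squared losses 1² + 2² + ... + 5²
`acc` takes the values: 0.0 → 1.0 → 5.0 → 14.0 → 30.0 → 55.0

Answer: 55.0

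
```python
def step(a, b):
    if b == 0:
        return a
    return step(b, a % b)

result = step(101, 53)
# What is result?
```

step(101, 53) -> step(53, 48) -> step(48, 5) -> step(5, 3) -> step(3, 2) -> step(2, 1) -> step(1, 0) -> 1

Answer: 1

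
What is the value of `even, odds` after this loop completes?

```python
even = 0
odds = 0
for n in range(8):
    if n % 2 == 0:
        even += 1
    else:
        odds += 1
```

Count evens and odds in range(8)
`even, odds` takes the values: (0, 0) → (1, 0) → (1, 1) → (2, 1) → (2, 2) → (3, 2) → (3, 3) → (4, 3) → (4, 4)

Answer: 4, 4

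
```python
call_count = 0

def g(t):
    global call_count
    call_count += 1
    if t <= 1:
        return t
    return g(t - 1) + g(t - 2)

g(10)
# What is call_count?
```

Calls(t) = 1 + Calls(t-1) + Calls(t-2); Calls(0)=Calls(1)=1. For t=10 this gives 177.

Answer: 177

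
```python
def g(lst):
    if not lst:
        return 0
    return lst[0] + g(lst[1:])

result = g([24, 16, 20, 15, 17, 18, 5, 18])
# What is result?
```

24 + 16 + 20 + 15 + 17 + 18 + 5 + 18 + 0 = 133

Answer: 133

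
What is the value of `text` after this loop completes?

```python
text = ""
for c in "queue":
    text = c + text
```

Reverse 'queue'
`text` takes the values: "" → "q" → "uq" → "euq" → "ueuq" → "eueuq"

Answer: "eueuq"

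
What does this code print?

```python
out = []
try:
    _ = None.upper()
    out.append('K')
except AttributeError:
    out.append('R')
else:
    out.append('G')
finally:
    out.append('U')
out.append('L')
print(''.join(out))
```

Execution trace: 'R' (except AttributeError) → 'U' (finally) → 'L' (after the try/except). Output: RUL

Answer: RUL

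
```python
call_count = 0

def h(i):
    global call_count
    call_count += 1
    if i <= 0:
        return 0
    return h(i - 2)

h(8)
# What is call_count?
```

Linear recursion stepping by 2: 5 calls from i=8 down to ≤0.

Answer: 5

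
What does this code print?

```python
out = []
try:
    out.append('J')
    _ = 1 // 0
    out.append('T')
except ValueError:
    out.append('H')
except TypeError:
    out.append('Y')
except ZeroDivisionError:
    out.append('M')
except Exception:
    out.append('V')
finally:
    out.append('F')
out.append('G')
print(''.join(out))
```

Execution trace: 'J' (try body) → 'M' (except ZeroDivisionError) → 'F' (finally) → 'G' (after the try/except). Output: JMFG

Answer: JMFG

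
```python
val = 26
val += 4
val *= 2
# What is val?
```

Trace:
`val = 26` → val = 26
`val += 4` → val = 30
`val *= 2` → val = 60
So val = 60

Answer: 60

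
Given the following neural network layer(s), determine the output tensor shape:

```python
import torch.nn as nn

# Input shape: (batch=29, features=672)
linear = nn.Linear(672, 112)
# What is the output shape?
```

Input: (29, 672) -> Output: (29, 112)

Answer: (29, 112)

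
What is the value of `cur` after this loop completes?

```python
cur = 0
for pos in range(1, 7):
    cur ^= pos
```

XOR of 1 to 6
`cur` takes the values: 0 → 1 → 3 → 0 → 4 → 1 → 7

Answer: 7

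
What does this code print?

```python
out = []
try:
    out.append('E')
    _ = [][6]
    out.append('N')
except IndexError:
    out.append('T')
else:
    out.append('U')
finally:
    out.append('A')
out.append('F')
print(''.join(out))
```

Execution trace: 'E' (try body) → 'T' (except IndexError) → 'A' (finally) → 'F' (after the try/except). Output: ETAF

Answer: ETAF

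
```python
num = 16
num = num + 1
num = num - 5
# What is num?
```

Trace:
`num = 16` → num = 16
`num = num + 1` → num = 17
`num = num - 5` → num = 12
So num = 12

Answer: 12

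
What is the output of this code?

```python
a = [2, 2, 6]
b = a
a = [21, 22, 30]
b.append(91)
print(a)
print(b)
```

Key concept: rebinding vs mutation: a is rebound to a new list, b still points at the original.
Step by step:
`a = [2, 2, 6]` → a = [2, 2, 6]
`b = a` → b = [2, 2, 6] (same object as a)
`a = [21, 22, 30]` → a = [21, 22, 30]
`b.append(91)` → b = [2, 2, 6, 91]
`print(a)` → prints [21, 22, 30]
`print(b)` → prints [2, 2, 6, 91]

Answer:
[21, 22, 30]
[2, 2, 6, 91]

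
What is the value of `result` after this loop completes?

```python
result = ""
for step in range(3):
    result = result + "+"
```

Repeat '+' 3 times
`result` takes the values: "" → "+" → "++" → "+++"

Answer: "+++"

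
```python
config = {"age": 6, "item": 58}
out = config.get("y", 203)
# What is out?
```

Trace:
`config = {"age": 6, "item": 58}` → config = {'age': 6, 'item': 58}
`out = config.get("y", 203)` → out = 203
So out = 203

Answer: 203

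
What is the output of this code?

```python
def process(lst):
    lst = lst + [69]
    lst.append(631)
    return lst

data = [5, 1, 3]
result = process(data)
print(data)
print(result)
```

Key concept: rebinding parameter vs mutation.
Step by step:
`data = [5, 1, 3]` → data = [5, 1, 3]
`result = process(data)` → result = [5, 1, 3, 69, 631]
`print(data)` → prints [5, 1, 3]
`print(result)` → prints [5, 1, 3, 69, 631]

Answer:
[5, 1, 3]
[5, 1, 3, 69, 631]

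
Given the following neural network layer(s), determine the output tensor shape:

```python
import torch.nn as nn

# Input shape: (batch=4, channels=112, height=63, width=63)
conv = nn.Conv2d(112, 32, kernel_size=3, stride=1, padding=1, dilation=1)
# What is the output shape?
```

Input: (4, 112, 63, 63) -> Output: (4, 32, 63, 63)

Answer: (4, 32, 63, 63)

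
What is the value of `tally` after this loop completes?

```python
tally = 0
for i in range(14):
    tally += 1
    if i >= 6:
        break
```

Loop breaks when i reaches 6, tally is 7
`tally` takes the values: 0 → 1 → 2 → 3 → 4 → 5 → 6 → 7

Answer: 7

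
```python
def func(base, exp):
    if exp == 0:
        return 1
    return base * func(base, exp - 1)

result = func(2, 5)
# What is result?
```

func(2, 5) = 2 * 2 * 2 * 2 * 2 = 32

Answer: 32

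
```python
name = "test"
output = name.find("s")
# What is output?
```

Trace:
`name = "test"` → name = 'test'
`output = name.find("s")` → output = 2
So output = 2

Answer: 2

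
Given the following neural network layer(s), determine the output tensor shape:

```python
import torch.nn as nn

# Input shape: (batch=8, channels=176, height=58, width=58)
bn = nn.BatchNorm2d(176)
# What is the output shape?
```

Input: (8, 176, 58, 58) -> Output: (8, 176, 58, 58)

Answer: (8, 176, 58, 58)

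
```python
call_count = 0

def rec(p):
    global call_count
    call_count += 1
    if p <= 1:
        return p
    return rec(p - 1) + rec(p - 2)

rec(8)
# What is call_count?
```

Calls(p) = 1 + Calls(p-1) + Calls(p-2); Calls(0)=Calls(1)=1. For p=8 this gives 67.

Answer: 67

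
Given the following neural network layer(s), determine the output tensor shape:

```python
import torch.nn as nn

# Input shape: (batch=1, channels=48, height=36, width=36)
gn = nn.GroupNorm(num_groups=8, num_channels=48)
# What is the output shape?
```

Input: (1, 48, 36, 36) -> Output: (1, 48, 36, 36)

Answer: (1, 48, 36, 36)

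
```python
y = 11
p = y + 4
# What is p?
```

Trace:
`y = 11` → y = 11
`p = y + 4` → p = 15
So p = 15

Answer: 15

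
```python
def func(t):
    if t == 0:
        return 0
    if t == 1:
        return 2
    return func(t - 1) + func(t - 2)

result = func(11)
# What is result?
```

Build up from base cases: func(0)=0, func(1)=2, func(2)=2, func(3)=4, func(4)=6, func(5)=10, func(6)=16, ..., func(11)=178

Answer: 178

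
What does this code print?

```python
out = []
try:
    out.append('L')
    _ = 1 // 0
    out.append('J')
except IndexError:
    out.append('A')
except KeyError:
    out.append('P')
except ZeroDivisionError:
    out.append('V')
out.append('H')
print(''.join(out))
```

Execution trace: 'L' (try body) → 'V' (except ZeroDivisionError) → 'H' (after the try/except). Output: LVH

Answer: LVH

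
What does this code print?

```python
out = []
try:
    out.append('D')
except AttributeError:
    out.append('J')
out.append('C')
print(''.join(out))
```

Execution trace: 'D' (try body, no exception) → 'C' (after the try/except). Output: DC

Answer: DC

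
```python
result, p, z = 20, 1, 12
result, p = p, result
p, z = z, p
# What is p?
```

Trace:
`result, p, z = 20, 1, 12` → result = 20; p = 1; z = 12
`result, p = p, result` → result = 1; p = 20
`p, z = z, p` → p = 12; z = 20
So p = 12

Answer: 12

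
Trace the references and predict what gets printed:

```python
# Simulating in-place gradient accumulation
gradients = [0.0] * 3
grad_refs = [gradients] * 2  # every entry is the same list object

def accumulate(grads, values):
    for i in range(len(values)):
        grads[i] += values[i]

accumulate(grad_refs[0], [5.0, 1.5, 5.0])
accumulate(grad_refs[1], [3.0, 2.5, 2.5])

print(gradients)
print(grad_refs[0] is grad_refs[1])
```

Key concept: gradient accumulation aliasing.
Step by step:
`gradients = [0.0] * 3` → gradients = [0.0, 0.0, 0.0]
`grad_refs = [gradients] * 2` → grad_refs = [[0.0, 0.0, 0.0], [0.0, 0.0, 0.0]]
`accumulate(grad_refs[0], [5.0, 1.5, 5.0])` → gradients = [5.0, 1.5, 5.0]; grad_refs = [[5.0, 1.5, 5.0], [5.0, 1.5, 5.0]]
`accumulate(grad_refs[1], [3.0, 2.5, 2.5])` → gradients = [8.0, 4.0, 7.5]; grad_refs = [[8.0, 4.0, 7.5], [8.0, 4.0, 7.5]]
`print(gradients)` → prints [8.0, 4.0, 7.5]
`print(grad_refs[0] is grad_refs[1])` → prints True

Answer:
[8.0, 4.0, 7.5]
True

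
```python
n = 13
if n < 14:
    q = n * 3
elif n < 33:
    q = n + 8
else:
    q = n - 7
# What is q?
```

Trace:
`n = 13` → n = 13
`if n < 14: ...` → n < 14 is True → q = 39
So q = 39

Answer: 39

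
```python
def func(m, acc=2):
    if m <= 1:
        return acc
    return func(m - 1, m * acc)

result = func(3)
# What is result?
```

Accumulator trace (n, acc): (3, 2) -> (2, 6) -> (1, 12) -> return 12

Answer: 12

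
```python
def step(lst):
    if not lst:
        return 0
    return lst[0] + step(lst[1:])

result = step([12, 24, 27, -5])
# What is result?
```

12 + 24 + 27 + (-5) + 0 = 58

Answer: 58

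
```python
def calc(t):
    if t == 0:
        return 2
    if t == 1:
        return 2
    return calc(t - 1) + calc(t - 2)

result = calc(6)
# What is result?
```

Build up from base cases: calc(0)=2, calc(1)=2, calc(2)=4, calc(3)=6, calc(4)=10, calc(5)=16, calc(6)=26

Answer: 26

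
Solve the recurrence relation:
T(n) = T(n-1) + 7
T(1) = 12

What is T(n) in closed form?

Unrolling: T(n) = T(1) + 7·(n-1) = 12 + 7(n-1) = 7n + 5.

Answer: T(n) = 7n + 5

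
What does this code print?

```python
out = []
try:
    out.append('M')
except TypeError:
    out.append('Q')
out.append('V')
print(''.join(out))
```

Execution trace: 'M' (try body, no exception) → 'V' (after the try/except). Output: MV

Answer: MV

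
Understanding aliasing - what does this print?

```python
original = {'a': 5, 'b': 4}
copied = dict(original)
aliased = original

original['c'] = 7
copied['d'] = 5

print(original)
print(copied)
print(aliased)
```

Key concept: dict() creates copy, assignment creates alias.
Step by step:
`original = {'a': 5, 'b': 4}` → original = {'a': 5, 'b': 4}
`copied = dict(original)` → copied = {'a': 5, 'b': 4}
`aliased = original` → aliased = {'a': 5, 'b': 4} (same object as original)
`original['c'] = 7` → original = {'a': 5, 'b': 4, 'c': 7} (same object as aliased); aliased = {'a': 5, 'b': 4, 'c': 7} (same object as original)
`copied['d'] = 5` → copied = {'a': 5, 'b': 4, 'd': 5}
`print(original)` → prints {'a': 5, 'b': 4, 'c': 7}
`print(copied)` → prints {'a': 5, 'b': 4, 'd': 5}
`print(aliased)` → prints {'a': 5, 'b': 4, 'c': 7}

Answer:
{'a': 5, 'b': 4, 'c': 7}
{'a': 5, 'b': 4, 'd': 5}
{'a': 5, 'b': 4, 'c': 7}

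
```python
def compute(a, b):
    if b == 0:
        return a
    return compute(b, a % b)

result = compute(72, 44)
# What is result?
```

compute(72, 44) -> compute(44, 28) -> compute(28, 16) -> compute(16, 12) -> compute(12, 4) -> compute(4, 0) -> 4

Answer: 4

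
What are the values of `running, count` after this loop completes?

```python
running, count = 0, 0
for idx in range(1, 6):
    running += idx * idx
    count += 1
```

Sum of squares and count
`running, count` takes the values: (0, 0) → (1, 0) → (1, 1) → (5, 1) → (5, 2) → (14, 2) → (14, 3) → (30, 3) → (30, 4) → (55, 4) → (55, 5)

Answer: 55, 5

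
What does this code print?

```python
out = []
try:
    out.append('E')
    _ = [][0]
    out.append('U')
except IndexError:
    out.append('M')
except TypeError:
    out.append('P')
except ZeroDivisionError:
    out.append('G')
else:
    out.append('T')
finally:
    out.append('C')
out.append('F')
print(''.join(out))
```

Execution trace: 'E' (try body) → 'M' (except IndexError) → 'C' (finally) → 'F' (after the try/except). Output: EMCF

Answer: EMCF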